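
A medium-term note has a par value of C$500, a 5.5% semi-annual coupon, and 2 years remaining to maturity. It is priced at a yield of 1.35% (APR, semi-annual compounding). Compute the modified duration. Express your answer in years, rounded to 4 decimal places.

1.9117 years

Periodic yield y = 0.00675. First find Macaulay duration:
  t   CF        PV=CF/(1+0.00675)^t    t·PV
  1        13.75        13.6578        13.6578
  2        13.75        13.5662        27.1325
  3        13.75        13.4753        40.4258
  4       513.75       500.1097     2,000.4388
  Σ                    540.8090     2,081.6549
P = 540.8090; Macaulay duration = 2,081.6549 / 540.8090 = 3.84915 half-year periods = 1.92457 years.
Modified duration = D_Mac / (1 + y) = 1.92457 / 1.00675 = 1.91167 years.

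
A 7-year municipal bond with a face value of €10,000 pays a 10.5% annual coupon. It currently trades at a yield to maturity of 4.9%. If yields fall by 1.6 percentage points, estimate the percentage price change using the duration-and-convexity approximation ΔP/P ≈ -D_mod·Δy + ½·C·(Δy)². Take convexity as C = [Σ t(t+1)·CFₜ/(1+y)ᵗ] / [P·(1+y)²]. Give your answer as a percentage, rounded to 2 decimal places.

+8.91%

With y = 0.049:
  t   CF        PV=CF/(1+0.049)^t    t·PV        t(t+1)·PV
  1     1,050.00     1,000.9533     1,000.9533       2,001.9066
  2     1,050.00       954.1976     1,908.3952       5,725.1856
  3     1,050.00       909.6259     2,728.8778      10,915.5112
  4     1,050.00       867.1363     3,468.5450      17,342.7252
  5     1,050.00       826.6313     4,133.1566      24,798.9397
  6     1,050.00       788.0184     4,728.1105      33,096.7737
  7    11,050.00     7,905.5822    55,339.0757     442,712.6052
  Σ                 13,252.1451    73,307.1141     536,593.6472
P = 13,252.1451; D_Mac = 5.53172 yrs; D_mod = 5.27332 yrs; C = 36.79666.
Duration effect: -5.27332 × (-0.016) = +0.084373
Convexity effect: 0.5 × 36.79666 × (-0.016)² = +0.0047100
ΔP/P ≈ +0.084373 + 0.0047100 = +0.089083 = +8.9083%.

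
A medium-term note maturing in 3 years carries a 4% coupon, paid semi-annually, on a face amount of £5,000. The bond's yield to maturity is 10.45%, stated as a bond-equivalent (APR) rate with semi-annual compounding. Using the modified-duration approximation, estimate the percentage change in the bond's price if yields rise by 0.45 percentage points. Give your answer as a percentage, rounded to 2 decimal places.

-1.21%

Periodic yield y = 0.05225. Modified duration first:
  t   CF        PV=CF/(1+0.05225)^t    t·PV
  1       100.00        95.0344        95.0344
  2       100.00        90.3155       180.6309
  3       100.00        85.8308       257.4924
  4       100.00        81.5688       326.2753
  5       100.00        77.5185       387.5925
  6     5,100.00     3,757.1330    22,542.7980
  Σ                  4,187.4011    23,789.8236
P = 4,187.4011; D_Mac = 5.68129 half-year periods = 2.84064 yrs; D_mod = 2.84064/(1+0.05225) = 2.69959 yrs.
ΔP/P ≈ -D_mod · Δy = -2.69959 × (+0.0045) = -0.012148 = -1.2148%.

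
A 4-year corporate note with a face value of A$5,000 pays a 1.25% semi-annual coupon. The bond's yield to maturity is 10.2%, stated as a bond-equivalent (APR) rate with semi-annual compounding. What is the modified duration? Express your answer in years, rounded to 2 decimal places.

Periodic yield y = 0.051. First find Macaulay duration:
  t   CF        PV=CF/(1+0.051)^t    t·PV
  1        31.25        29.7336        29.7336
  2        31.25        28.2908        56.5815
  3        31.25        26.9179        80.7538
  4        31.25        25.6117       102.4470
  5        31.25        24.3689       121.8446
  6        31.25        23.1864       139.1185
  7        31.25        22.0613       154.4291
  8     5,031.25     3,379.5134    27,036.1070
  Σ                  3,559.6841    27,721.0151
P = 3,559.6841; Macaulay duration = 27,721.0151 / 3,559.6841 = 7.78749 half-year periods = 3.89375 years.
Modified duration = D_Mac / (1 + y) = 3.89375 / 1.051 = 3.70480 years.

3.70 years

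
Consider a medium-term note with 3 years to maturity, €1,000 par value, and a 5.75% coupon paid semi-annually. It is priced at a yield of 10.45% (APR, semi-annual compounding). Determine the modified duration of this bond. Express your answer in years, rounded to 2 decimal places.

Periodic yield y = 0.05225. First find Macaulay duration:
  t   CF        PV=CF/(1+0.05225)^t    t·PV
  1        28.75        27.3224        27.3224
  2        28.75        25.9657        51.9314
  3        28.75        24.6764        74.0291
  4        28.75        23.4510        93.8042
  5        28.75        22.2866       111.4328
  6     1,028.75       757.8727     4,547.2360
  Σ                    881.5747     4,905.7558
P = 881.5747; Macaulay duration = 4,905.7558 / 881.5747 = 5.56476 half-year periods = 2.78238 years.
Modified duration = D_Mac / (1 + y) = 2.78238 / 1.05225 = 2.64422 years.

2.64 years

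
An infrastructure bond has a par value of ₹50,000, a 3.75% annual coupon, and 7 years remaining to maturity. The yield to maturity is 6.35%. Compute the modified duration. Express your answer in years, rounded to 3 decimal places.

Periodic yield y = 0.0635. First find Macaulay duration:
  t   CF        PV=CF/(1+0.0635)^t    t·PV
  1     1,875.00     1,763.0465     1,763.0465
  2     1,875.00     1,657.7777     3,315.5553
  3     1,875.00     1,558.7942     4,676.3827
  4     1,875.00     1,465.7209     5,862.8838
  5     1,875.00     1,378.2049     6,891.0247
  6     1,875.00     1,295.9144     7,775.4862
  7    51,875.00    33,712.8641   235,990.0488
  Σ                 42,832.3228   266,274.4281
P = 42,832.3228; Macaulay duration = 266,274.4281 / 42,832.3228 = 6.21667 years.
Modified duration = D_Mac / (1 + y) = 6.21667 / 1.0635 = 5.84548 years.

5.845 years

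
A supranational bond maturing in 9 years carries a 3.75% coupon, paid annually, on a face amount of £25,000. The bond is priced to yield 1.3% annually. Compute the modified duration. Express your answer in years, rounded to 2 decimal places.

7.83 years

Periodic yield y = 0.013. First find Macaulay duration:
  t   CF        PV=CF/(1+0.013)^t    t·PV
  1       937.50       925.4689       925.4689
  2       937.50       913.5922     1,827.1844
  3       937.50       901.8679     2,705.6038
  4       937.50       890.2941     3,561.1764
  5       937.50       878.8688     4,394.3440
  6       937.50       867.5901     5,205.5408
  7       937.50       856.4562     5,995.1934
  8       937.50       845.4652     6,763.7212
  9    25,937.50    23,091.0194   207,819.1744
  Σ                 30,170.6228   239,197.4074
P = 30,170.6228; Macaulay duration = 239,197.4074 / 30,170.6228 = 7.92816 years.
Modified duration = D_Mac / (1 + y) = 7.92816 / 1.013 = 7.82641 years.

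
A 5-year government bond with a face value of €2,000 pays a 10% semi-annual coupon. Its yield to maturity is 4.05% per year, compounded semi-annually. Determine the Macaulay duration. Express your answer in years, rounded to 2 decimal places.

Periodic yield y = 0.02025. Discount each cash flow and weight by its period:
  t   CF        PV=CF/(1+0.02025)^t    t·PV
  1       100.00        98.0152        98.0152
  2       100.00        96.0698       192.1396
  3       100.00        94.1630       282.4889
  4       100.00        92.2940       369.1761
  5       100.00        90.4622       452.3108
  6       100.00        88.6667       532.0000
  7       100.00        86.9068       608.3476
  8       100.00        85.1819       681.4550
  9       100.00        83.4912       751.4206
  10    2,100.00     1,718.5147    17,185.1474
  Σ                  2,533.7654    21,152.5011
Price P = Σ PV = 2,533.7654.
Macaulay duration = Σ(t·PV) / P = 21,152.5011 / 2,533.7654 = 8.34825 half-year periods.
In years: 8.34825 / 2 = 4.17412 years.

4.17 years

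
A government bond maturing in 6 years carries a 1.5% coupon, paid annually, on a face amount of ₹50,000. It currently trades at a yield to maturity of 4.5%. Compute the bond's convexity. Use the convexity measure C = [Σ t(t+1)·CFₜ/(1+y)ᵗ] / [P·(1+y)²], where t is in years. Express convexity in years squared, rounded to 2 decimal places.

36.42

With y = 0.045:
  t   CF        PV=CF/(1+0.045)^t    t·PV        t(t+1)·PV
  1       750.00       717.7033       717.7033       1,435.4067
  2       750.00       686.7975     1,373.5949       4,120.7848
  3       750.00       657.2225     1,971.6674       7,886.6694
  4       750.00       628.9210     2,515.6840      12,578.4202
  5       750.00       601.8383     3,009.1914      18,055.1485
  6    50,750.00    38,970.7087   233,824.2523   1,636,769.7661
  Σ                 42,263.1913   243,412.0934   1,680,846.1958
P = 42,263.1913.
Convexity = Σ t(t+1)·PV / [P·(1+y)²] = 1,680,846.1958 / (42,263.1913 × 1.092025) = 36.41943.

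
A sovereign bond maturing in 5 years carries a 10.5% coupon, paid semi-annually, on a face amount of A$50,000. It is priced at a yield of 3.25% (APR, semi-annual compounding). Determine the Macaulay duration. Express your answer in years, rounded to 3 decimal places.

Periodic yield y = 0.01625. Discount each cash flow and weight by its period:
  t   CF        PV=CF/(1+0.01625)^t    t·PV
  1     2,625.00     2,583.0258     2,583.0258
  2     2,625.00     2,541.7228     5,083.4457
  3     2,625.00     2,501.0803     7,503.2408
  4     2,625.00     2,461.0876     9,844.3504
  5     2,625.00     2,421.7344    12,108.6721
  6     2,625.00     2,383.0105    14,298.0630
  7     2,625.00     2,344.9058    16,414.3405
  8     2,625.00     2,307.4104    18,459.2829
  9     2,625.00     2,270.5145    20,434.6305
  10   52,625.00    44,790.5631   447,905.6315
  Σ                 66,605.0553   554,634.6833
Price P = Σ PV = 66,605.0553.
Macaulay duration = Σ(t·PV) / P = 554,634.6833 / 66,605.0553 = 8.32722 half-year periods.
In years: 8.32722 / 2 = 4.16361 years.

4.164 years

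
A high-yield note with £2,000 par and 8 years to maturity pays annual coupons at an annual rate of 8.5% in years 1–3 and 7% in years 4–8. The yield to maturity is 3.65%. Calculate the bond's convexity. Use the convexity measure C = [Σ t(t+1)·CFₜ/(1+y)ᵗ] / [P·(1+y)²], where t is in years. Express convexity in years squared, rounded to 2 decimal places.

With y = 0.0365:
  t   CF        PV=CF/(1+0.0365)^t    t·PV        t(t+1)·PV
  1       170.00       164.0135       164.0135         328.0270
  2       170.00       158.2378       316.4757         949.4270
  3       170.00       152.6655       457.9966       1,831.9864
  4       140.00       121.2972       485.1888       2,425.9442
  5       140.00       117.0258       585.1288       3,510.7731
  6       140.00       112.9047       677.4285       4,741.9993
  7       140.00       108.9288       762.5019       6,100.0152
  8     2,140.00     1,606.4208    12,851.3665     115,662.2984
  Σ                  2,541.4942    16,300.1003     135,550.4706
P = 2,541.4942.
Convexity = Σ t(t+1)·PV / [P·(1+y)²] = 135,550.4706 / (2,541.4942 × 1.074332) = 49.64475.

49.64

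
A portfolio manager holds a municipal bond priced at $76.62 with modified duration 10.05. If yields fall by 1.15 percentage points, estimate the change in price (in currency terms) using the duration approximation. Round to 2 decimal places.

+$8.86

Duration approximation: ΔP/P ≈ -D_mod · Δy = -10.05 × (-0.0115) = +0.115575.
ΔP ≈ 76.62 × (+0.115575) = +8.8553565.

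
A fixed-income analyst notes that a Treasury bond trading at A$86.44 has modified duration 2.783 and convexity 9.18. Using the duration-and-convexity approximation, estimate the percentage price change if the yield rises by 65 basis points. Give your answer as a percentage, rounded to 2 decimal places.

Duration effect: -D_mod·Δy = -2.783 × (+0.0065) = -0.0180895
Convexity effect: ½·C·(Δy)² = 0.5 × 9.18 × (0.0065)² = +0.0001939275
ΔP/P ≈ -0.0180895 + 0.0001939275 = -0.0178955725
= -1.78955725%.

-1.79%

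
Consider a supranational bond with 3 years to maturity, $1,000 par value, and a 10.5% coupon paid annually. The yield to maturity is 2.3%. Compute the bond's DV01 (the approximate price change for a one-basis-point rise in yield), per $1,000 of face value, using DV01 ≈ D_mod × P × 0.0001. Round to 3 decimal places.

$0.332

Periodic yield y = 0.023.
  t   CF        PV=CF/(1+0.023)^t    t·PV
  1       105.00       102.6393       102.6393
  2       105.00       100.3317       200.6633
  3     1,105.00     1,032.1323     3,096.3970
  Σ                  1,235.1033     3,399.6996
P = 1,235.1033; D_Mac = 2.75256 yrs; D_mod = 2.69068 yrs.
DV01 ≈ 2.69068 × 1,235.1033 × 0.0001 = 0.332326.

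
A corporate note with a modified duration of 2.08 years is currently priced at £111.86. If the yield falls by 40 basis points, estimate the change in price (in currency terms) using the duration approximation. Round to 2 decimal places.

+£0.93

Duration approximation: ΔP/P ≈ -D_mod · Δy = -2.08 × (-0.004) = +0.008320.
ΔP ≈ 111.86 × (+0.008320) = +0.9306752.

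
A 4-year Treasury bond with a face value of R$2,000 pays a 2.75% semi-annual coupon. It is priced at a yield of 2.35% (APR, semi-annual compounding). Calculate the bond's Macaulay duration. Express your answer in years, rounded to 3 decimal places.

Periodic yield y = 0.01175. Discount each cash flow and weight by its period:
  t   CF        PV=CF/(1+0.01175)^t    t·PV
  1        27.50        27.1806        27.1806
  2        27.50        26.8650        53.7299
  3        27.50        26.5530        79.6589
  4        27.50        26.2446       104.9784
  5        27.50        25.9398       129.6990
  6        27.50        25.6385       153.8313
  7        27.50        25.3408       177.3856
  8     2,027.50     1,846.6099    14,772.8792
  Σ                  2,030.3722    15,499.3428
Price P = Σ PV = 2,030.3722.
Macaulay duration = Σ(t·PV) / P = 15,499.3428 / 2,030.3722 = 7.63374 half-year periods.
In years: 7.63374 / 2 = 3.81687 years.

3.817 years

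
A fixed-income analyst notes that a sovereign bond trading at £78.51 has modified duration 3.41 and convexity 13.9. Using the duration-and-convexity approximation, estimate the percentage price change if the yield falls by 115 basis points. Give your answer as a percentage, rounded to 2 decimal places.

+4.01%

Duration effect: -D_mod·Δy = -3.41 × (-0.0115) = +0.039215
Convexity effect: ½·C·(Δy)² = 0.5 × 13.9 × (-0.0115)² = +0.0009191375
ΔP/P ≈ +0.039215 + 0.0009191375 = +0.0401341375
= +4.01341375%.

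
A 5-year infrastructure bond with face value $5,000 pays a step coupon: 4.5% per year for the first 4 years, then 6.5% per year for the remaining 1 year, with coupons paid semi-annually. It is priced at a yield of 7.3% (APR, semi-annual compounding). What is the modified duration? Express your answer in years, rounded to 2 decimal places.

4.34 years

Periodic yield y = 0.0365. First find Macaulay duration:
  t   CF        PV=CF/(1+0.0365)^t    t·PV
  1       112.50       108.5384       108.5384
  2       112.50       104.7162       209.4324
  3       112.50       101.0287       303.0860
  4       112.50        97.4710       389.8839
  5       112.50        94.0386       470.1928
  6       112.50        90.7270       544.3622
  7       112.50        87.5321       612.7247
  8       112.50        84.4497       675.5975
  9       162.50       117.6873     1,059.1857
  10    5,162.50     3,607.1732    36,071.7324
  Σ                  4,493.3621    40,444.7360
P = 4,493.3621; Macaulay duration = 40,444.7360 / 4,493.3621 = 9.00100 half-year periods = 4.50050 years.
Modified duration = D_Mac / (1 + y) = 4.50050 / 1.0365 = 4.34201 years.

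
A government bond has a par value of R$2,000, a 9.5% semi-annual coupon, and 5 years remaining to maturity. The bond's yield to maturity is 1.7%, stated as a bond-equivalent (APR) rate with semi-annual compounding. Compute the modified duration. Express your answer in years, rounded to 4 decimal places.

Periodic yield y = 0.0085. First find Macaulay duration:
  t   CF        PV=CF/(1+0.0085)^t    t·PV
  1        95.00        94.1993        94.1993
  2        95.00        93.4054       186.8107
  3        95.00        92.6181       277.8543
  4        95.00        91.8375       367.3500
  5        95.00        91.0634       455.3172
  6        95.00        90.2959       541.7756
  7        95.00        89.5349       626.7442
  8        95.00        88.7803       710.2420
  9        95.00        88.0320       792.2878
  10    2,095.00     1,924.9746    19,249.7459
  Σ                  2,744.7414    23,302.3272
P = 2,744.7414; Macaulay duration = 23,302.3272 / 2,744.7414 = 8.48981 half-year periods = 4.24490 years.
Modified duration = D_Mac / (1 + y) = 4.24490 / 1.0085 = 4.20913 years.

4.2091 years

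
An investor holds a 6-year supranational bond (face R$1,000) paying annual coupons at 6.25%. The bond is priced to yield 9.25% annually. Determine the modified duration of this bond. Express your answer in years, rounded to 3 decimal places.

4.681 years

Periodic yield y = 0.0925. First find Macaulay duration:
  t   CF        PV=CF/(1+0.0925)^t    t·PV
  1        62.50        57.2082        57.2082
  2        62.50        52.3645       104.7290
  3        62.50        47.9309       143.7927
  4        62.50        43.8727       175.4907
  5        62.50        40.1581       200.7903
  6     1,062.50       624.8852     3,749.3114
  Σ                    866.4197     4,431.3225
P = 866.4197; Macaulay duration = 4,431.3225 / 866.4197 = 5.11452 years.
Modified duration = D_Mac / (1 + y) = 5.11452 / 1.0925 = 4.68148 years.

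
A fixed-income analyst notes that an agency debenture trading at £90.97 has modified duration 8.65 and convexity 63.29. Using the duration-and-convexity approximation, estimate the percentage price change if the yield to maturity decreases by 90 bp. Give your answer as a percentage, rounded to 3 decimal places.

Duration effect: -D_mod·Δy = -8.65 × (-0.009) = +0.077850
Convexity effect: ½·C·(Δy)² = 0.5 × 63.29 × (-0.009)² = +0.002563245
ΔP/P ≈ +0.077850 + 0.002563245 = +0.080413245
= +8.0413245%.

+8.041%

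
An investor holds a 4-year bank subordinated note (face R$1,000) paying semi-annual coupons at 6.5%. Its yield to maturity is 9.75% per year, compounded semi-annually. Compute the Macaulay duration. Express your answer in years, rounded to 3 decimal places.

3.558 years

Periodic yield y = 0.04875. Discount each cash flow and weight by its period:
  t   CF        PV=CF/(1+0.04875)^t    t·PV
  1        32.50        30.9893        30.9893
  2        32.50        29.5488        59.0975
  3        32.50        28.1752        84.5257
  4        32.50        26.8655       107.4621
  5        32.50        25.6167       128.0836
  6        32.50        24.4260       146.5557
  7        32.50        23.2905       163.0338
  8     1,032.50       705.5280     5,644.2242
  Σ                    894.4400     6,363.9719
Price P = Σ PV = 894.4400.
Macaulay duration = Σ(t·PV) / P = 6,363.9719 / 894.4400 = 7.11503 half-year periods.
In years: 7.11503 / 2 = 3.55752 years.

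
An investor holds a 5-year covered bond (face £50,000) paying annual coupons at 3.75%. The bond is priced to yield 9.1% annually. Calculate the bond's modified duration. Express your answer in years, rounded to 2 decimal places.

Periodic yield y = 0.091. First find Macaulay duration:
  t   CF        PV=CF/(1+0.091)^t    t·PV
  1     1,875.00     1,718.6068     1,718.6068
  2     1,875.00     1,575.2583     3,150.5166
  3     1,875.00     1,443.8664     4,331.5993
  4     1,875.00     1,323.4339     5,293.7358
  5    51,875.00    33,560.9586   167,804.7929
  Σ                 39,622.1240   182,299.2513
P = 39,622.1240; Macaulay duration = 182,299.2513 / 39,622.1240 = 4.60095 years.
Modified duration = D_Mac / (1 + y) = 4.60095 / 1.091 = 4.21718 years.

4.22 years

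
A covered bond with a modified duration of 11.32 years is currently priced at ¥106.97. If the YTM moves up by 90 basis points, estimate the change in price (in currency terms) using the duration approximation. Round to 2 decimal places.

-¥10.90

Duration approximation: ΔP/P ≈ -D_mod · Δy = -11.32 × (+0.009) = -0.101880.
ΔP ≈ 106.97 × (-0.101880) = -10.8981036.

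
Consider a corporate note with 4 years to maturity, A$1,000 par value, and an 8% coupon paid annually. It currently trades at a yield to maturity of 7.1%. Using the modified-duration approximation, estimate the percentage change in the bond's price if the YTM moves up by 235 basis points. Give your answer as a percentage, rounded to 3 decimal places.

-7.864%

Periodic yield y = 0.071. Modified duration first:
  t   CF        PV=CF/(1+0.071)^t    t·PV
  1        80.00        74.6965        74.6965
  2        80.00        69.7447       139.4893
  3        80.00        65.1211       195.3632
  4     1,080.00       820.8539     3,283.4156
  Σ                  1,030.4162     3,692.9648
P = 1,030.4162; D_Mac = 3.58395 yrs; D_mod = 3.58395/(1+0.071) = 3.34636 yrs.
ΔP/P ≈ -D_mod · Δy = -3.34636 × (+0.0235) = -0.078640 = -7.8640%.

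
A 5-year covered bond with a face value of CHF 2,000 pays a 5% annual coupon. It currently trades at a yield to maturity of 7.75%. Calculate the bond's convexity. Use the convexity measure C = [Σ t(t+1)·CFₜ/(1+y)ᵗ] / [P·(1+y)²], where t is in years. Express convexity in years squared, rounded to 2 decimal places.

With y = 0.0775:
  t   CF        PV=CF/(1+0.0775)^t    t·PV        t(t+1)·PV
  1       100.00        92.8074        92.8074         185.6148
  2       100.00        86.1322       172.2644         516.7931
  3       100.00        79.9371       239.8112         959.2447
  4       100.00        74.1875       296.7501       1,483.7505
  5     2,100.00     1,445.8822     7,229.4108      43,376.4649
  Σ                  1,778.9464     8,031.0439      46,521.8681
P = 1,778.9464.
Convexity = Σ t(t+1)·PV / [P·(1+y)²] = 46,521.8681 / (1,778.9464 × 1.161006) = 22.52474.

22.52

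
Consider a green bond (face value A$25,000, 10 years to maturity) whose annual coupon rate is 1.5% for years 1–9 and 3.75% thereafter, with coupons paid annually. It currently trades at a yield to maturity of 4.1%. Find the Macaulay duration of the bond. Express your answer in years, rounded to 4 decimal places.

Periodic yield y = 0.041. Discount each cash flow and weight by its year:
  t   CF        PV=CF/(1+0.041)^t    t·PV
  1       375.00       360.2305       360.2305
  2       375.00       346.0428       692.0856
  3       375.00       332.4138       997.2415
  4       375.00       319.3216     1,277.2866
  5       375.00       306.7451     1,533.7255
  6       375.00       294.6639     1,767.9832
  7       375.00       283.0585     1,981.4093
  8       375.00       271.9102     2,175.2813
  9       375.00       261.2009     2,350.8083
  10   25,937.50    17,354.8482   173,548.4819
  Σ                 20,130.4355   186,684.5336
Price P = Σ PV = 20,130.4355.
Macaulay duration = Σ(t·PV) / P = 186,684.5336 / 20,130.4355 = 9.27375 years.

9.2737 years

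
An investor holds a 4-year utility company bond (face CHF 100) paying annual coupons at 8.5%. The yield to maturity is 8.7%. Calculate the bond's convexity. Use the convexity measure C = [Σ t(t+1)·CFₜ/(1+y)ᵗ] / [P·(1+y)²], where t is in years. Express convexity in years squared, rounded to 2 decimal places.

14.42

With y = 0.087:
  t   CF        PV=CF/(1+0.087)^t    t·PV        t(t+1)·PV
  1         8.50         7.8197         7.8197          15.6394
  2         8.50         7.1938        14.3876          43.1629
  3         8.50         6.6181        19.8542          79.4166
  4       108.50        77.7162       310.8648       1,554.3240
  Σ                     99.3478       352.9263       1,692.5430
P = 99.3478.
Convexity = Σ t(t+1)·PV / [P·(1+y)²] = 1,692.5430 / (99.3478 × 1.181569) = 14.41858.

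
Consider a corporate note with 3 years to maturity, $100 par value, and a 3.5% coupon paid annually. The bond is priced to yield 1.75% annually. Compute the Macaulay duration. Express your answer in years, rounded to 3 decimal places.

2.902 years

Periodic yield y = 0.0175. Discount each cash flow and weight by its year:
  t   CF        PV=CF/(1+0.0175)^t    t·PV
  1         3.50         3.4398         3.4398
  2         3.50         3.3806         6.7613
  3       103.50        98.2510       294.7531
  Σ                    105.0715       304.9542
Price P = Σ PV = 105.0715.
Macaulay duration = Σ(t·PV) / P = 304.9542 / 105.0715 = 2.90235 years.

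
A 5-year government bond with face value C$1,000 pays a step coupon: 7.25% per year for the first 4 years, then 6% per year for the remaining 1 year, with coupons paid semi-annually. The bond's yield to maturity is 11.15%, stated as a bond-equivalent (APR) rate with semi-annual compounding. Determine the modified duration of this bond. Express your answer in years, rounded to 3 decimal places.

Periodic yield y = 0.05575. First find Macaulay duration:
  t   CF        PV=CF/(1+0.05575)^t    t·PV
  1        36.25        34.3358        34.3358
  2        36.25        32.5226        65.0453
  3        36.25        30.8053        92.4158
  4        36.25        29.1785       116.7142
  5        36.25        27.6377       138.1887
  6        36.25        26.1783       157.0698
  7        36.25        24.7959       173.5715
  8        36.25        23.4866       187.8924
  9        30.00        18.4107       165.6967
  10    1,030.00       598.7235     5,987.2353
  Σ                    846.0750     7,118.1655
P = 846.0750; Macaulay duration = 7,118.1655 / 846.0750 = 8.41316 half-year periods = 4.20658 years.
Modified duration = D_Mac / (1 + y) = 4.20658 / 1.05575 = 3.98445 years.

3.984 years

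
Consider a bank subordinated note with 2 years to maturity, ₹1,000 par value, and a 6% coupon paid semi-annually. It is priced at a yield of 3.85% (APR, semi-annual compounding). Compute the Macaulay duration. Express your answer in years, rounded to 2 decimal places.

1.92 years

Periodic yield y = 0.01925. Discount each cash flow and weight by its period:
  t   CF        PV=CF/(1+0.01925)^t    t·PV
  1        30.00        29.4334        29.4334
  2        30.00        28.8775        57.7550
  3        30.00        28.3321        84.9964
  4     1,030.00       954.3646     3,817.4586
  Σ                  1,041.0077     3,989.6434
Price P = Σ PV = 1,041.0077.
Macaulay duration = Σ(t·PV) / P = 3,989.6434 / 1,041.0077 = 3.83248 half-year periods.
In years: 3.83248 / 2 = 1.91624 years.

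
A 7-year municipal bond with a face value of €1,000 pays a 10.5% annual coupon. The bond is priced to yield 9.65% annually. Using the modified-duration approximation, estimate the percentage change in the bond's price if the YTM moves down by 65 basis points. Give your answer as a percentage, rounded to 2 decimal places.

Periodic yield y = 0.0965. Modified duration first:
  t   CF        PV=CF/(1+0.0965)^t    t·PV
  1       105.00        95.7592        95.7592
  2       105.00        87.3317       174.6634
  3       105.00        79.6459       238.9377
  4       105.00        72.6365       290.5459
  5       105.00        66.2439       331.2197
  6       105.00        60.4140       362.4839
  7     1,105.00       579.8315     4,058.8207
  Σ                  1,041.8628     5,552.4305
P = 1,041.8628; D_Mac = 5.32933 yrs; D_mod = 5.32933/(1+0.0965) = 4.86031 yrs.
ΔP/P ≈ -D_mod · Δy = -4.86031 × (-0.0065) = +0.031592 = +3.1592%.

+3.16%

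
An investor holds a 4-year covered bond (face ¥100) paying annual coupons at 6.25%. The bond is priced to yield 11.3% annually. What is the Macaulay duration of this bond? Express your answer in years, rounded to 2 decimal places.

Periodic yield y = 0.113. Discount each cash flow and weight by its year:
  t   CF        PV=CF/(1+0.113)^t    t·PV
  1         6.25         5.6155         5.6155
  2         6.25         5.0453        10.0907
  3         6.25         4.5331        13.5993
  4       106.25        69.2386       276.9544
  Σ                     84.4325       306.2598
Price P = Σ PV = 84.4325.
Macaulay duration = Σ(t·PV) / P = 306.2598 / 84.4325 = 3.62727 years.

3.63 years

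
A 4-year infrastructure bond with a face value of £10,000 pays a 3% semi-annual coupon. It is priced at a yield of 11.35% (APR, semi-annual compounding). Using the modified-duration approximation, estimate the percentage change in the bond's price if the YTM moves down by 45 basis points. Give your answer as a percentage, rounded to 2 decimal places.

+1.60%

Periodic yield y = 0.05675. Modified duration first:
  t   CF        PV=CF/(1+0.05675)^t    t·PV
  1       150.00       141.9446       141.9446
  2       150.00       134.3219       268.6438
  3       150.00       127.1085       381.3254
  4       150.00       120.2824       481.1298
  5       150.00       113.8230       569.1149
  6       150.00       107.7104       646.2625
  7       150.00       101.9261       713.4828
  8    10,150.00     6,526.6149    52,212.9195
  Σ                  7,373.7319    55,414.8233
P = 7,373.7319; D_Mac = 7.51517 half-year periods = 3.75758 yrs; D_mod = 3.75758/(1+0.05675) = 3.55579 yrs.
ΔP/P ≈ -D_mod · Δy = -3.55579 × (-0.0045) = +0.016001 = +1.6001%.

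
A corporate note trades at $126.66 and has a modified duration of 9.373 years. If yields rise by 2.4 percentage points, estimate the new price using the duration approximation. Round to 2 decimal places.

Duration approximation: ΔP/P ≈ -D_mod · Δy = -9.373 × (+0.024) = -0.224952.
New price ≈ 126.66 × (1 - 0.224952) = 98.16757968.

$98.17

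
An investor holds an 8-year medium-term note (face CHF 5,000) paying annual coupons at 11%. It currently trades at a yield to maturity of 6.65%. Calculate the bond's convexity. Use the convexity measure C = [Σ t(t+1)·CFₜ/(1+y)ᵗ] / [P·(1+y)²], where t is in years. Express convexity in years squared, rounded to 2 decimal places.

42.30

With y = 0.0665:
  t   CF        PV=CF/(1+0.0665)^t    t·PV        t(t+1)·PV
  1       550.00       515.7056       515.7056       1,031.4112
  2       550.00       483.5495       967.0991       2,901.2972
  3       550.00       453.3985     1,360.1956       5,440.7824
  4       550.00       425.1276     1,700.5102       8,502.5510
  5       550.00       398.6194     1,993.0968      11,958.5809
  6       550.00       373.7641     2,242.5843      15,698.0902
  7       550.00       350.4586     2,453.2099      19,625.6793
  8     5,550.00     3,315.9357    26,527.4859     238,747.3728
  Σ                  6,316.5589    37,759.8874     303,905.7650
P = 6,316.5589.
Convexity = Σ t(t+1)·PV / [P·(1+y)²] = 303,905.7650 / (6,316.5589 × 1.137422) = 42.29964.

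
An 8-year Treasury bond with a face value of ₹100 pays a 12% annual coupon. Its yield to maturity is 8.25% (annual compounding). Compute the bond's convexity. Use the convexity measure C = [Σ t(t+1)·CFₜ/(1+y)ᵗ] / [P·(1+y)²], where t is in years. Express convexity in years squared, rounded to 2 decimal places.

39.31

With y = 0.0825:
  t   CF        PV=CF/(1+0.0825)^t    t·PV        t(t+1)·PV
  1        12.00        11.0855        11.0855          22.1709
  2        12.00        10.2406        20.4812          61.4436
  3        12.00         9.4601        28.3804         113.5217
  4        12.00         8.7392        34.9566         174.7832
  5        12.00         8.0731        40.3656         242.1938
  6        12.00         7.4579        44.7471         313.2298
  7        12.00         6.8895        48.2263         385.8104
  8       112.00        59.4011       475.2091       4,276.8821
  Σ                    121.3469       703.4519       5,590.0355
P = 121.3469.
Convexity = Σ t(t+1)·PV / [P·(1+y)²] = 5,590.0355 / (121.3469 × 1.171806) = 39.31243.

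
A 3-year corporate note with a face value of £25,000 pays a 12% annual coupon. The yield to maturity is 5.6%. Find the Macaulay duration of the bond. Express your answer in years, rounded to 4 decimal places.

Periodic yield y = 0.056. Discount each cash flow and weight by its year:
  t   CF        PV=CF/(1+0.056)^t    t·PV
  1     3,000.00     2,840.9091     2,840.9091
  2     3,000.00     2,690.2548     5,380.5096
  3    28,000.00    23,777.5047    71,332.5142
  Σ                 29,308.6686    79,553.9329
Price P = Σ PV = 29,308.6686.
Macaulay duration = Σ(t·PV) / P = 79,553.9329 / 29,308.6686 = 2.71435 years.

2.7143 years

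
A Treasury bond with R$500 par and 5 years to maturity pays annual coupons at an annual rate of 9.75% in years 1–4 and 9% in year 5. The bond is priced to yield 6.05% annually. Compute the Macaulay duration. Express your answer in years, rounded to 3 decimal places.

Periodic yield y = 0.0605. Discount each cash flow and weight by its year:
  t   CF        PV=CF/(1+0.0605)^t    t·PV
  1        48.75        45.9689        45.9689
  2        48.75        43.3464        86.6928
  3        48.75        40.8736       122.6207
  4        48.75        38.5418       154.1672
  5       545.00       406.2966     2,031.4828
  Σ                    575.0272     2,440.9324
Price P = Σ PV = 575.0272.
Macaulay duration = Σ(t·PV) / P = 2,440.9324 / 575.0272 = 4.24490 years.

4.245 years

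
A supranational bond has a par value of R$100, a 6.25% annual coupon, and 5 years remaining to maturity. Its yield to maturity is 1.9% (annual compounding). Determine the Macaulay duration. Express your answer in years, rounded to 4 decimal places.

4.5007 years

Periodic yield y = 0.019. Discount each cash flow and weight by its year:
  t   CF        PV=CF/(1+0.019)^t    t·PV
  1         6.25         6.1335         6.1335
  2         6.25         6.0191        12.0382
  3         6.25         5.9069        17.7206
  4         6.25         5.7967        23.1869
  5       106.25        96.7070       483.5351
  Σ                    120.5632       542.6143
Price P = Σ PV = 120.5632.
Macaulay duration = Σ(t·PV) / P = 542.6143 / 120.5632 = 4.50066 years.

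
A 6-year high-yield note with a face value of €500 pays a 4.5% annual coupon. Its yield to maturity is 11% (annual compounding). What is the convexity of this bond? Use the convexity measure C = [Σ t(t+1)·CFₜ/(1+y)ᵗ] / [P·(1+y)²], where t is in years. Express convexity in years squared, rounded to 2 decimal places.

28.61

With y = 0.11:
  t   CF        PV=CF/(1+0.11)^t    t·PV        t(t+1)·PV
  1        22.50        20.2703        20.2703          40.5405
  2        22.50        18.2615        36.5230         109.5690
  3        22.50        16.4518        49.3554         197.4217
  4        22.50        14.8214        59.2858         296.4289
  5        22.50        13.3527        66.7633         400.5796
  6       522.50       279.3498     1,676.0990      11,732.6931
  Σ                    362.5075     1,908.2968      12,777.2330
P = 362.5075.
Convexity = Σ t(t+1)·PV / [P·(1+y)²] = 12,777.2330 / (362.5075 × 1.232100) = 28.60710.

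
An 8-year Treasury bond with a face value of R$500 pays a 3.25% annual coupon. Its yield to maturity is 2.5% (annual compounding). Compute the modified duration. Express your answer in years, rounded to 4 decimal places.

7.0218 years

Periodic yield y = 0.025. First find Macaulay duration:
  t   CF        PV=CF/(1+0.025)^t    t·PV
  1        16.25        15.8537        15.8537
  2        16.25        15.4670        30.9340
  3        16.25        15.0897        45.2692
  4        16.25        14.7217        58.8868
  5        16.25        14.3626        71.8132
  6        16.25        14.0123        84.0739
  7        16.25        13.6706        95.6939
  8       516.25       423.7104     3,389.6833
  Σ                    526.8880     3,792.2080
P = 526.8880; Macaulay duration = 3,792.2080 / 526.8880 = 7.19737 years.
Modified duration = D_Mac / (1 + y) = 7.19737 / 1.025 = 7.02182 years.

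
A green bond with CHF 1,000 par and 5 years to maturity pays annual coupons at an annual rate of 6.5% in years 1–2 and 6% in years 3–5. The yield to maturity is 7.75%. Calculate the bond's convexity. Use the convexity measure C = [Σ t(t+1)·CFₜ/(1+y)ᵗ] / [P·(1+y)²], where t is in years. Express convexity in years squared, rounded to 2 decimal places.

21.86

With y = 0.0775:
  t   CF        PV=CF/(1+0.0775)^t    t·PV        t(t+1)·PV
  1        65.00        60.3248        60.3248         120.6497
  2        65.00        55.9859       111.9718         335.9155
  3        60.00        47.9622       143.8867         575.5468
  4        60.00        44.5125       178.0501         890.2503
  5     1,060.00       729.8262     3,649.1312      21,894.7871
  Σ                    938.6117     4,143.3646      23,817.1493
P = 938.6117.
Convexity = Σ t(t+1)·PV / [P·(1+y)²] = 23,817.1493 / (938.6117 × 1.161006) = 21.85593.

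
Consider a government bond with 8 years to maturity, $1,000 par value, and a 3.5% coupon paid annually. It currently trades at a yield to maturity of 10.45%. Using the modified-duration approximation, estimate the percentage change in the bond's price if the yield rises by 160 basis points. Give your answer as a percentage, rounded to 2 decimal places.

-9.91%

Periodic yield y = 0.1045. Modified duration first:
  t   CF        PV=CF/(1+0.1045)^t    t·PV
  1        35.00        31.6885        31.6885
  2        35.00        28.6904        57.3808
  3        35.00        25.9759        77.9278
  4        35.00        23.5183        94.0730
  5        35.00        21.2931       106.4656
  6        35.00        19.2785       115.6711
  7        35.00        17.4545       122.1817
  8     1,035.00       467.3202     3,738.5619
  Σ                    635.2195     4,343.9505
P = 635.2195; D_Mac = 6.83850 yrs; D_mod = 6.83850/(1+0.1045) = 6.19149 yrs.
ΔP/P ≈ -D_mod · Δy = -6.19149 × (+0.016) = -0.099064 = -9.9064%.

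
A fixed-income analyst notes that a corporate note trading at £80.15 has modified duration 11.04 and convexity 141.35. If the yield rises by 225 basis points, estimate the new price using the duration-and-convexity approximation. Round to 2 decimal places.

Duration effect: -D_mod·Δy = -11.04 × (+0.0225) = -0.248400
Convexity effect: ½·C·(Δy)² = 0.5 × 141.35 × (0.0225)² = +0.03577921875
ΔP/P ≈ -0.248400 + 0.03577921875 = -0.21262078125
New price ≈ 80.15 × (1 - 0.21262078125) = 63.1084443828125.

£63.11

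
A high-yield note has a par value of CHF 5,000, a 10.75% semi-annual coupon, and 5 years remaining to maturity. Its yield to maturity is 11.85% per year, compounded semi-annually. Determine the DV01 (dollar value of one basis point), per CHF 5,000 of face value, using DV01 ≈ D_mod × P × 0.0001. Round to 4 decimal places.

Periodic yield y = 0.05925.
  t   CF        PV=CF/(1+0.05925)^t    t·PV
  1       268.75       253.7173       253.7173
  2       268.75       239.5254       479.0507
  3       268.75       226.1273       678.3820
  4       268.75       213.4787       853.9149
  5       268.75       201.5376     1,007.6881
  6       268.75       190.2644     1,141.5867
  7       268.75       179.6218     1,257.3529
  8       268.75       169.5746     1,356.5965
  9       268.75       160.0893     1,440.8034
  10    5,268.75     2,962.9401    29,629.4006
  Σ                  4,796.8765    38,098.4930
P = 4,796.8765; D_Mac = 7.94235 half-year periods = 3.97118 yrs; D_mod = 3.74905 yrs.
DV01 ≈ 3.74905 × 4,796.8765 × 0.0001 = 1.798371.

CHF 1.7984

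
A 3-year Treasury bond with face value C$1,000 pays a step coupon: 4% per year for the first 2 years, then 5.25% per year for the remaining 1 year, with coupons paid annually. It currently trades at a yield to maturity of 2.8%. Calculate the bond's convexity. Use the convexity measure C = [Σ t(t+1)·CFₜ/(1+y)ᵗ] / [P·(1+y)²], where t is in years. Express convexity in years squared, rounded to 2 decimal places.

10.80

With y = 0.028:
  t   CF        PV=CF/(1+0.028)^t    t·PV        t(t+1)·PV
  1        40.00        38.9105        38.9105          77.8210
  2        40.00        37.8507        75.7014         227.1041
  3     1,052.50       968.8193     2,906.4578      11,625.8310
  Σ                  1,045.5804     3,021.0696      11,930.7562
P = 1,045.5804.
Convexity = Σ t(t+1)·PV / [P·(1+y)²] = 11,930.7562 / (1,045.5804 × 1.056784) = 10.79753.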